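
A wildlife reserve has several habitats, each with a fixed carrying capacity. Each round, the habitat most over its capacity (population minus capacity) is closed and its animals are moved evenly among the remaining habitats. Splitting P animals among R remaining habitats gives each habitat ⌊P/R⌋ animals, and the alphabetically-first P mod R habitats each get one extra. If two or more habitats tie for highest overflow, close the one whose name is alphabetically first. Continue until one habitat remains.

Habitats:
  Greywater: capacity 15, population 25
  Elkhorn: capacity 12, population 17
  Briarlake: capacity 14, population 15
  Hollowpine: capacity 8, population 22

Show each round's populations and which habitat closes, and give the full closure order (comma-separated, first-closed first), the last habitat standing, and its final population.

Closure order: Hollowpine, Greywater, Elkhorn
Last habitat: Briarlake with 79 animals

Round 1: Briarlake=15 Elkhorn=17 Greywater=25 Hollowpine=22 → close Hollowpine (overflow 14)
  22÷3 = 7 each, +1 to first 1
Round 2: Briarlake=23 Elkhorn=24 Greywater=32 → close Greywater (overflow 17)
  32÷2 = 16 each, +1 to first 0
Round 3: Briarlake=39 Elkhorn=40 → close Elkhorn (overflow 28)
  40÷1 = 40 each, +1 to first 0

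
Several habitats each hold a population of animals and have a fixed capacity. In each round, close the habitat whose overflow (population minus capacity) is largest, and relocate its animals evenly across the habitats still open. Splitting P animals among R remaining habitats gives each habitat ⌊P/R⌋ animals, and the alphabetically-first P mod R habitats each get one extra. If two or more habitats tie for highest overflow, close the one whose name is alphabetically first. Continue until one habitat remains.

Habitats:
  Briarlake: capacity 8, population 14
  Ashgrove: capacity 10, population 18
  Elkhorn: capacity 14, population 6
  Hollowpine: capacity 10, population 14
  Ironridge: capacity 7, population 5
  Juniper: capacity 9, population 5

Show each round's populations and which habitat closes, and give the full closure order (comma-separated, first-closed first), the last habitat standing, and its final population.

Round 1: Ashgrove=18 Briarlake=14 Elkhorn=6 Hollowpine=14 Ironridge=5 Juniper=5 → close Ashgrove (overflow 8)
  18÷5 = 3 each, +1 to first 3
Round 2: Briarlake=18 Elkhorn=10 Hollowpine=18 Ironridge=8 Juniper=8 → close Briarlake (overflow 10)
  18÷4 = 4 each, +1 to first 2
Round 3: Elkhorn=15 Hollowpine=23 Ironridge=12 Juniper=12 → close Hollowpine (overflow 13)
  23÷3 = 7 each, +1 to first 2
Round 4: Elkhorn=23 Ironridge=20 Juniper=19 → close Ironridge (overflow 13)
  20÷2 = 10 each, +1 to first 0
Round 5: Elkhorn=33 Juniper=29 → close Juniper (overflow 20)
  29÷1 = 29 each, +1 to first 0

Closure order: Ashgrove, Briarlake, Hollowpine, Ironridge, Juniper
Last habitat: Elkhorn with 62 animals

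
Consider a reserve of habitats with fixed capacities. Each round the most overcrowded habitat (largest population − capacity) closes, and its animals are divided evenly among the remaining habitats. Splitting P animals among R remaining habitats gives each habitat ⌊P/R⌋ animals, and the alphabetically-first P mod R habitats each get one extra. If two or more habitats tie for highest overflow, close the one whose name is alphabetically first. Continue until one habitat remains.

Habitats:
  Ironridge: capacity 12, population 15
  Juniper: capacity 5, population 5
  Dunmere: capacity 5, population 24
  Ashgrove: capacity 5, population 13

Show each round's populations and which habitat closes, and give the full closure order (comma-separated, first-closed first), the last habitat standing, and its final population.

Round 1: Ashgrove=13 Dunmere=24 Ironridge=15 Juniper=5 → close Dunmere (overflow 19)
  24÷3 = 8 each, +1 to first 0
Round 2: Ashgrove=21 Ironridge=23 Juniper=13 → close Ashgrove (overflow 16)
  21÷2 = 10 each, +1 to first 1
Round 3: Ironridge=34 Juniper=23 → close Ironridge (overflow 22)
  34÷1 = 34 each, +1 to first 0

Closure order: Dunmere, Ashgrove, Ironridge
Last habitat: Juniper with 57 animals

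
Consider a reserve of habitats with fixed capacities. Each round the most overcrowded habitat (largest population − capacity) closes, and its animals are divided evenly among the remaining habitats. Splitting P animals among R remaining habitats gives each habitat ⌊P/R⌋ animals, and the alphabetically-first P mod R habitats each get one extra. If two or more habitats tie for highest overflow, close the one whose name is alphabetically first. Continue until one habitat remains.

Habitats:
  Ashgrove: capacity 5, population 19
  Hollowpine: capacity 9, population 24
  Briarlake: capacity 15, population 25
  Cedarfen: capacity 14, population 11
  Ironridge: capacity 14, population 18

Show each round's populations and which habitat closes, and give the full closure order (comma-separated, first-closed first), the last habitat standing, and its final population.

Closure order: Hollowpine, Ashgrove, Briarlake, Ironridge
Last habitat: Cedarfen with 97 animals

Round 1: Ashgrove=19 Briarlake=25 Cedarfen=11 Hollowpine=24 Ironridge=18 → close Hollowpine (overflow 15)
  24÷4 = 6 each, +1 to first 0
Round 2: Ashgrove=25 Briarlake=31 Cedarfen=17 Ironridge=24 → close Ashgrove (overflow 20)
  25÷3 = 8 each, +1 to first 1
Round 3: Briarlake=40 Cedarfen=25 Ironridge=32 → close Briarlake (overflow 25)
  40÷2 = 20 each, +1 to first 0
Round 4: Cedarfen=45 Ironridge=52 → close Ironridge (overflow 38)
  52÷1 = 52 each, +1 to first 0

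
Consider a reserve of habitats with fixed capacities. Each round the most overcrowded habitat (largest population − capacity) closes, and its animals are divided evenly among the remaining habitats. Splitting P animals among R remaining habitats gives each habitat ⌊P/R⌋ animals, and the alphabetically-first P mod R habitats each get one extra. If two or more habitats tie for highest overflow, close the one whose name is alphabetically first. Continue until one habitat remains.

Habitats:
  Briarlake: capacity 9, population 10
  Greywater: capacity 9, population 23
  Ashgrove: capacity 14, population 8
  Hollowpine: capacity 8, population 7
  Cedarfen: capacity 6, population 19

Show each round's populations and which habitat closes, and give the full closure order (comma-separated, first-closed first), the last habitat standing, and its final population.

Round 1: Ashgrove=8 Briarlake=10 Cedarfen=19 Greywater=23 Hollowpine=7 → close Greywater (overflow 14)
  23÷4 = 5 each, +1 to first 3
Round 2: Ashgrove=14 Briarlake=16 Cedarfen=25 Hollowpine=12 → close Cedarfen (overflow 19)
  25÷3 = 8 each, +1 to first 1
Round 3: Ashgrove=23 Briarlake=24 Hollowpine=20 → close Briarlake (overflow 15)
  24÷2 = 12 each, +1 to first 0
Round 4: Ashgrove=35 Hollowpine=32 → close Hollowpine (overflow 24)
  32÷1 = 32 each, +1 to first 0

Closure order: Greywater, Cedarfen, Briarlake, Hollowpine
Last habitat: Ashgrove with 67 animals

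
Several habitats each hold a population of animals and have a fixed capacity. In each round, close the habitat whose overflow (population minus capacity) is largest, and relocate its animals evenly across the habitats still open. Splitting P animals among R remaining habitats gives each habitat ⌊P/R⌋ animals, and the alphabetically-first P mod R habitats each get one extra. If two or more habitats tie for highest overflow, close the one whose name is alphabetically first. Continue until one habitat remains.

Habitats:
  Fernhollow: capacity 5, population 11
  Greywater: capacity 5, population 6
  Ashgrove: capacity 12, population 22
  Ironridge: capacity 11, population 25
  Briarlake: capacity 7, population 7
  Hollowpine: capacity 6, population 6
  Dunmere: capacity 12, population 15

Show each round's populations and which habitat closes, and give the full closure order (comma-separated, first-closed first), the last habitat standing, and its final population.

Round 1: Ashgrove=22 Briarlake=7 Dunmere=15 Fernhollow=11 Greywater=6 Hollowpine=6 Ironridge=25 → close Ironridge (overflow 14)
  25÷6 = 4 each, +1 to first 1
Round 2: Ashgrove=27 Briarlake=11 Dunmere=19 Fernhollow=15 Greywater=10 Hollowpine=10 → close Ashgrove (overflow 15)
  27÷5 = 5 each, +1 to first 2
Round 3: Briarlake=17 Dunmere=25 Fernhollow=20 Greywater=15 Hollowpine=15 → close Fernhollow (overflow 15)
  20÷4 = 5 each, +1 to first 0
Round 4: Briarlake=22 Dunmere=30 Greywater=20 Hollowpine=20 → close Dunmere (overflow 18)
  30÷3 = 10 each, +1 to first 0
Round 5: Briarlake=32 Greywater=30 Hollowpine=30 → close Briarlake (overflow 25)
  32÷2 = 16 each, +1 to first 0
Round 6: Greywater=46 Hollowpine=46 → close Greywater (overflow 41)
  46÷1 = 46 each, +1 to first 0

Closure order: Ironridge, Ashgrove, Fernhollow, Dunmere, Briarlake, Greywater
Last habitat: Hollowpine with 92 animals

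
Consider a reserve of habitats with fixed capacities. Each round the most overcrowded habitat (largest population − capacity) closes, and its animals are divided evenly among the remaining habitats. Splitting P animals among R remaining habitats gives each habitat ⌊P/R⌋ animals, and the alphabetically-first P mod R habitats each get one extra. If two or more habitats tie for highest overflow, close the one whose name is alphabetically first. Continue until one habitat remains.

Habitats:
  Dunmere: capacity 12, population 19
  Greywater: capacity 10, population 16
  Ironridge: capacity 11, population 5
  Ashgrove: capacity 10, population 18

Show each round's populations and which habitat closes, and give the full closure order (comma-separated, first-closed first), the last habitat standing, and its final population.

Closure order: Ashgrove, Dunmere, Greywater
Last habitat: Ironridge with 58 animals

Round 1: Ashgrove=18 Dunmere=19 Greywater=16 Ironridge=5 → close Ashgrove (overflow 8)
  18÷3 = 6 each, +1 to first 0
Round 2: Dunmere=25 Greywater=22 Ironridge=11 → close Dunmere (overflow 13)
  25÷2 = 12 each, +1 to first 1
Round 3: Greywater=35 Ironridge=23 → close Greywater (overflow 25)
  35÷1 = 35 each, +1 to first 0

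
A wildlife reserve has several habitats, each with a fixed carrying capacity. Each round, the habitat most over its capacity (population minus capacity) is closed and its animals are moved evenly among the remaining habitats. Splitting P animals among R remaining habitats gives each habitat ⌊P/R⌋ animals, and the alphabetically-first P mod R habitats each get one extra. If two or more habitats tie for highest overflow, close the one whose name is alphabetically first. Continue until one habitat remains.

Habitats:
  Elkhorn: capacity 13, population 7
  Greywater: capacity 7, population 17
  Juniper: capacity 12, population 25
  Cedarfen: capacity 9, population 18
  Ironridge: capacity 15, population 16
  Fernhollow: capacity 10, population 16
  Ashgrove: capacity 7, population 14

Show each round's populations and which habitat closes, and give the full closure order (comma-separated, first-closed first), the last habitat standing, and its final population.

Closure order: Juniper, Greywater, Ashgrove, Cedarfen, Fernhollow, Ironridge
Last habitat: Elkhorn with 113 animals

Round 1: Ashgrove=14 Cedarfen=18 Elkhorn=7 Fernhollow=16 Greywater=17 Ironridge=16 Juniper=25 → close Juniper (overflow 13)
  25÷6 = 4 each, +1 to first 1
Round 2: Ashgrove=19 Cedarfen=22 Elkhorn=11 Fernhollow=20 Greywater=21 Ironridge=20 → close Greywater (overflow 14)
  21÷5 = 4 each, +1 to first 1
Round 3: Ashgrove=24 Cedarfen=26 Elkhorn=15 Fernhollow=24 Ironridge=24 → close Ashgrove (overflow 17)
  24÷4 = 6 each, +1 to first 0
Round 4: Cedarfen=32 Elkhorn=21 Fernhollow=30 Ironridge=30 → close Cedarfen (overflow 23)
  32÷3 = 10 each, +1 to first 2
Round 5: Elkhorn=32 Fernhollow=41 Ironridge=40 → close Fernhollow (overflow 31)
  41÷2 = 20 each, +1 to first 1
Round 6: Elkhorn=53 Ironridge=60 → close Ironridge (overflow 45)
  60÷1 = 60 each, +1 to first 0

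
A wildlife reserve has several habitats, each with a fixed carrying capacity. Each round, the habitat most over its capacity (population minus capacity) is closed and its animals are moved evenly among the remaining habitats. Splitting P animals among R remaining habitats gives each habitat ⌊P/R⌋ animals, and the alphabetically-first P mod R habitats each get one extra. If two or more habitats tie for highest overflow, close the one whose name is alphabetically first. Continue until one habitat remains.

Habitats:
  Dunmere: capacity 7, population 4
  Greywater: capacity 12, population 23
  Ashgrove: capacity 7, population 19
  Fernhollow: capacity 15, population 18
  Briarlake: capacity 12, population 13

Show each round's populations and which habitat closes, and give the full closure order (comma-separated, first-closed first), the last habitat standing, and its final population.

Closure order: Ashgrove, Greywater, Fernhollow, Briarlake
Last habitat: Dunmere with 77 animals

Round 1: Ashgrove=19 Briarlake=13 Dunmere=4 Fernhollow=18 Greywater=23 → close Ashgrove (overflow 12)
  19÷4 = 4 each, +1 to first 3
Round 2: Briarlake=18 Dunmere=9 Fernhollow=23 Greywater=27 → close Greywater (overflow 15)
  27÷3 = 9 each, +1 to first 0
Round 3: Briarlake=27 Dunmere=18 Fernhollow=32 → close Fernhollow (overflow 17)
  32÷2 = 16 each, +1 to first 0
Round 4: Briarlake=43 Dunmere=34 → close Briarlake (overflow 31)
  43÷1 = 43 each, +1 to first 0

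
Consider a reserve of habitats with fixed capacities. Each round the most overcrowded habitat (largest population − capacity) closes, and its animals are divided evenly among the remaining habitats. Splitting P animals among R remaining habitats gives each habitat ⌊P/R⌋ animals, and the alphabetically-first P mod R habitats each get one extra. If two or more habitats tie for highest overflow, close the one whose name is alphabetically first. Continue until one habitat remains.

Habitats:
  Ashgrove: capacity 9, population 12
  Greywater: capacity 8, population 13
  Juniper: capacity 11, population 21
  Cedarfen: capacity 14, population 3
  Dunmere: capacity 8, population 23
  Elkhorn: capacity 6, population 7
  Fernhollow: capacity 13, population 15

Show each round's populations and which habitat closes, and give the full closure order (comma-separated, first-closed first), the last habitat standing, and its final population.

Round 1: Ashgrove=12 Cedarfen=3 Dunmere=23 Elkhorn=7 Fernhollow=15 Greywater=13 Juniper=21 → close Dunmere (overflow 15)
  23÷6 = 3 each, +1 to first 5
Round 2: Ashgrove=16 Cedarfen=7 Elkhorn=11 Fernhollow=19 Greywater=17 Juniper=24 → close Juniper (overflow 13)
  24÷5 = 4 each, +1 to first 4
Round 3: Ashgrove=21 Cedarfen=12 Elkhorn=16 Fernhollow=24 Greywater=21 → close Greywater (overflow 13)
  21÷4 = 5 each, +1 to first 1
Round 4: Ashgrove=27 Cedarfen=17 Elkhorn=21 Fernhollow=29 → close Ashgrove (overflow 18)
  27÷3 = 9 each, +1 to first 0
Round 5: Cedarfen=26 Elkhorn=30 Fernhollow=38 → close Fernhollow (overflow 25)
  38÷2 = 19 each, +1 to first 0
Round 6: Cedarfen=45 Elkhorn=49 → close Elkhorn (overflow 43)
  49÷1 = 49 each, +1 to first 0

Closure order: Dunmere, Juniper, Greywater, Ashgrove, Fernhollow, Elkhorn
Last habitat: Cedarfen with 94 animals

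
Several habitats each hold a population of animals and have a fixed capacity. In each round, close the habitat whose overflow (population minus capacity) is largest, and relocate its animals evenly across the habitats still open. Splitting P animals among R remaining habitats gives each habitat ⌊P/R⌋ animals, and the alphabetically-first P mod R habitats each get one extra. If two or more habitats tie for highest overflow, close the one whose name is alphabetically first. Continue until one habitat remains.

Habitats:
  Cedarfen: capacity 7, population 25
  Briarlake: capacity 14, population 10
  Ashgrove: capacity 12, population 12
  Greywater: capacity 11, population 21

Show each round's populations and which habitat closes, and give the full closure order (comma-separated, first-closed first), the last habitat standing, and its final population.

Closure order: Cedarfen, Greywater, Ashgrove
Last habitat: Briarlake with 68 animals

Round 1: Ashgrove=12 Briarlake=10 Cedarfen=25 Greywater=21 → close Cedarfen (overflow 18)
  25÷3 = 8 each, +1 to first 1
Round 2: Ashgrove=21 Briarlake=18 Greywater=29 → close Greywater (overflow 18)
  29÷2 = 14 each, +1 to first 1
Round 3: Ashgrove=36 Briarlake=32 → close Ashgrove (overflow 24)
  36÷1 = 36 each, +1 to first 0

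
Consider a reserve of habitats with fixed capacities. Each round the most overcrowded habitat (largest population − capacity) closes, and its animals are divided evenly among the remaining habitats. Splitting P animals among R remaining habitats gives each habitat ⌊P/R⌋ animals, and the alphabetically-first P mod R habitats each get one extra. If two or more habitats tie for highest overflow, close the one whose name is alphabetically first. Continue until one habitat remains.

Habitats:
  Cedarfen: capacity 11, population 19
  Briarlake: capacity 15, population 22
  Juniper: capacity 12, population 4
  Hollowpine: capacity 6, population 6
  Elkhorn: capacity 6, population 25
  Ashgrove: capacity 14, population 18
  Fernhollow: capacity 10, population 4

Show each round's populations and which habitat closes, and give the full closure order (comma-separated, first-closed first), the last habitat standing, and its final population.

Closure order: Elkhorn, Cedarfen, Briarlake, Ashgrove, Hollowpine, Fernhollow
Last habitat: Juniper with 98 animals

Round 1: Ashgrove=18 Briarlake=22 Cedarfen=19 Elkhorn=25 Fernhollow=4 Hollowpine=6 Juniper=4 → close Elkhorn (overflow 19)
  25÷6 = 4 each, +1 to first 1
Round 2: Ashgrove=23 Briarlake=26 Cedarfen=23 Fernhollow=8 Hollowpine=10 Juniper=8 → close Cedarfen (overflow 12)
  23÷5 = 4 each, +1 to first 3
Round 3: Ashgrove=28 Briarlake=31 Fernhollow=13 Hollowpine=14 Juniper=12 → close Briarlake (overflow 16)
  31÷4 = 7 each, +1 to first 3
Round 4: Ashgrove=36 Fernhollow=21 Hollowpine=22 Juniper=19 → close Ashgrove (overflow 22)
  36÷3 = 12 each, +1 to first 0
Round 5: Fernhollow=33 Hollowpine=34 Juniper=31 → close Hollowpine (overflow 28)
  34÷2 = 17 each, +1 to first 0
Round 6: Fernhollow=50 Juniper=48 → close Fernhollow (overflow 40)
  50÷1 = 50 each, +1 to first 0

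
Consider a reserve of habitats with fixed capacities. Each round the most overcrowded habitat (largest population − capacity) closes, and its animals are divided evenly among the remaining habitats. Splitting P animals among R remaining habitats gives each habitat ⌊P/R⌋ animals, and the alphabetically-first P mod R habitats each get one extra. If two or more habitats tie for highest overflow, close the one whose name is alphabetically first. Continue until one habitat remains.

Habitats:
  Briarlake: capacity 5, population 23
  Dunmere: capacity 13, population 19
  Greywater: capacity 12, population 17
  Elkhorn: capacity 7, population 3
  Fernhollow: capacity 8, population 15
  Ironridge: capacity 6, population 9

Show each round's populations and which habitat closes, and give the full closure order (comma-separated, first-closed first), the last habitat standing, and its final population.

Closure order: Briarlake, Fernhollow, Dunmere, Greywater, Ironridge
Last habitat: Elkhorn with 86 animals

Round 1: Briarlake=23 Dunmere=19 Elkhorn=3 Fernhollow=15 Greywater=17 Ironridge=9 → close Briarlake (overflow 18)
  23÷5 = 4 each, +1 to first 3
Round 2: Dunmere=24 Elkhorn=8 Fernhollow=20 Greywater=21 Ironridge=13 → close Fernhollow (overflow 12)
  20÷4 = 5 each, +1 to first 0
Round 3: Dunmere=29 Elkhorn=13 Greywater=26 Ironridge=18 → close Dunmere (overflow 16)
  29÷3 = 9 each, +1 to first 2
Round 4: Elkhorn=23 Greywater=36 Ironridge=27 → close Greywater (overflow 24)
  36÷2 = 18 each, +1 to first 0
Round 5: Elkhorn=41 Ironridge=45 → close Ironridge (overflow 39)
  45÷1 = 45 each, +1 to first 0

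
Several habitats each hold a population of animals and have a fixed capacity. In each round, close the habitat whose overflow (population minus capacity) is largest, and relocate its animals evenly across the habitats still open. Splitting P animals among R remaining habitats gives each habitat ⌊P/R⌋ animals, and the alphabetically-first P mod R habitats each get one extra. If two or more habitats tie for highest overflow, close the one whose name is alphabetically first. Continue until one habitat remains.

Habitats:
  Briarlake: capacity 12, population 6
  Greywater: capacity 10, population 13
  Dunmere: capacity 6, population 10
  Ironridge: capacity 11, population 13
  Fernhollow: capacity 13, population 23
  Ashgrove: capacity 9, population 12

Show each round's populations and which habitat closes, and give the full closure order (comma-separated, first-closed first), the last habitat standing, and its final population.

Round 1: Ashgrove=12 Briarlake=6 Dunmere=10 Fernhollow=23 Greywater=13 Ironridge=13 → close Fernhollow (overflow 10)
  23÷5 = 4 each, +1 to first 3
Round 2: Ashgrove=17 Briarlake=11 Dunmere=15 Greywater=17 Ironridge=17 → close Dunmere (overflow 9)
  15÷4 = 3 each, +1 to first 3
Round 3: Ashgrove=21 Briarlake=15 Greywater=21 Ironridge=20 → close Ashgrove (overflow 12)
  21÷3 = 7 each, +1 to first 0
Round 4: Briarlake=22 Greywater=28 Ironridge=27 → close Greywater (overflow 18)
  28÷2 = 14 each, +1 to first 0
Round 5: Briarlake=36 Ironridge=41 → close Ironridge (overflow 30)
  41÷1 = 41 each, +1 to first 0

Closure order: Fernhollow, Dunmere, Ashgrove, Greywater, Ironridge
Last habitat: Briarlake with 77 animals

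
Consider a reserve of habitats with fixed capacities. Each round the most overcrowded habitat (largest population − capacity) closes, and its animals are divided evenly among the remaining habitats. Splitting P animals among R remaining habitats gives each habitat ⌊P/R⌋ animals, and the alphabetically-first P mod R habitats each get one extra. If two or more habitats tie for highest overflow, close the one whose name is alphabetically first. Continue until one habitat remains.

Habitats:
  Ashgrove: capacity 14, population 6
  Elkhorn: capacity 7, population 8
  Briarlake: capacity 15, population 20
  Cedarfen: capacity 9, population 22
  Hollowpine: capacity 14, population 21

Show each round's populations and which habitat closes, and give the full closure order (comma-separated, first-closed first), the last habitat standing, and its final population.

Closure order: Cedarfen, Hollowpine, Briarlake, Elkhorn
Last habitat: Ashgrove with 77 animals

Round 1: Ashgrove=6 Briarlake=20 Cedarfen=22 Elkhorn=8 Hollowpine=21 → close Cedarfen (overflow 13)
  22÷4 = 5 each, +1 to first 2
Round 2: Ashgrove=12 Briarlake=26 Elkhorn=13 Hollowpine=26 → close Hollowpine (overflow 12)
  26÷3 = 8 each, +1 to first 2
Round 3: Ashgrove=21 Briarlake=35 Elkhorn=21 → close Briarlake (overflow 20)
  35÷2 = 17 each, +1 to first 1
Round 4: Ashgrove=39 Elkhorn=38 → close Elkhorn (overflow 31)
  38÷1 = 38 each, +1 to first 0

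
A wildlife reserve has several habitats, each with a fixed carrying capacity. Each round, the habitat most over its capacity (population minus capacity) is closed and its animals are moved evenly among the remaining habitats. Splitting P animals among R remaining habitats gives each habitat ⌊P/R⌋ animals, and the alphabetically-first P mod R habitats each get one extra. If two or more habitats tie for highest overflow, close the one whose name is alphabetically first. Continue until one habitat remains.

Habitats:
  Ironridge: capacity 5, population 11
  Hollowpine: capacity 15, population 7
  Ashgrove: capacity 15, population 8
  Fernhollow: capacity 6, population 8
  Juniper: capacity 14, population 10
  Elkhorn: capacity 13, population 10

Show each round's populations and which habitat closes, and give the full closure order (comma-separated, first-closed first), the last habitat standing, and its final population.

Round 1: Ashgrove=8 Elkhorn=10 Fernhollow=8 Hollowpine=7 Ironridge=11 Juniper=10 → close Ironridge (overflow 6)
  11÷5 = 2 each, +1 to first 1
Round 2: Ashgrove=11 Elkhorn=12 Fernhollow=10 Hollowpine=9 Juniper=12 → close Fernhollow (overflow 4)
  10÷4 = 2 each, +1 to first 2
Round 3: Ashgrove=14 Elkhorn=15 Hollowpine=11 Juniper=14 → close Elkhorn (overflow 2)
  15÷3 = 5 each, +1 to first 0
Round 4: Ashgrove=19 Hollowpine=16 Juniper=19 → close Juniper (overflow 5)
  19÷2 = 9 each, +1 to first 1
Round 5: Ashgrove=29 Hollowpine=25 → close Ashgrove (overflow 14)
  29÷1 = 29 each, +1 to first 0

Closure order: Ironridge, Fernhollow, Elkhorn, Juniper, Ashgrove
Last habitat: Hollowpine with 54 animals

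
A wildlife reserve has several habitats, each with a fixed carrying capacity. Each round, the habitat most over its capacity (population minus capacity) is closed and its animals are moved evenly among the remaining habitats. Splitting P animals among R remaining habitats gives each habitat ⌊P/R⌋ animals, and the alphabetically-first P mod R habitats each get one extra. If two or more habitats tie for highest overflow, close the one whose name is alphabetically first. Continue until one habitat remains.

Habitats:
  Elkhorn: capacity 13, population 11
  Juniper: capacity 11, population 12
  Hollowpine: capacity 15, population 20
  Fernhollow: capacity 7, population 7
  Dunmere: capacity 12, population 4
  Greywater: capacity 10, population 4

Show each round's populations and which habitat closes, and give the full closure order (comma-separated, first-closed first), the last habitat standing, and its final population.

Round 1: Dunmere=4 Elkhorn=11 Fernhollow=7 Greywater=4 Hollowpine=20 Juniper=12 → close Hollowpine (overflow 5)
  20÷5 = 4 each, +1 to first 0
Round 2: Dunmere=8 Elkhorn=15 Fernhollow=11 Greywater=8 Juniper=16 → close Juniper (overflow 5)
  16÷4 = 4 each, +1 to first 0
Round 3: Dunmere=12 Elkhorn=19 Fernhollow=15 Greywater=12 → close Fernhollow (overflow 8)
  15÷3 = 5 each, +1 to first 0
Round 4: Dunmere=17 Elkhorn=24 Greywater=17 → close Elkhorn (overflow 11)
  24÷2 = 12 each, +1 to first 0
Round 5: Dunmere=29 Greywater=29 → close Greywater (overflow 19)
  29÷1 = 29 each, +1 to first 0

Closure order: Hollowpine, Juniper, Fernhollow, Elkhorn, Greywater
Last habitat: Dunmere with 58 animals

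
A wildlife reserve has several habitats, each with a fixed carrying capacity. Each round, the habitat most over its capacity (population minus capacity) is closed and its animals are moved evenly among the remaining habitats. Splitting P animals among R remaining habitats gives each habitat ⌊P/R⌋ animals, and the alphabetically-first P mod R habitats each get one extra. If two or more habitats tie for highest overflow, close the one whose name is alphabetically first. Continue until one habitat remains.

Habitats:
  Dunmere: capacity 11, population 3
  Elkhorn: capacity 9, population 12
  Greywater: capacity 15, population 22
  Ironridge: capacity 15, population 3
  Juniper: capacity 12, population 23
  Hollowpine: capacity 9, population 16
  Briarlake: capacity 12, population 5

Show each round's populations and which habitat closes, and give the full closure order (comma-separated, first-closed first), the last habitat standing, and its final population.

Round 1: Briarlake=5 Dunmere=3 Elkhorn=12 Greywater=22 Hollowpine=16 Ironridge=3 Juniper=23 → close Juniper (overflow 11)
  23÷6 = 3 each, +1 to first 5
Round 2: Briarlake=9 Dunmere=7 Elkhorn=16 Greywater=26 Hollowpine=20 Ironridge=6 → close Greywater (overflow 11)
  26÷5 = 5 each, +1 to first 1
Round 3: Briarlake=15 Dunmere=12 Elkhorn=21 Hollowpine=25 Ironridge=11 → close Hollowpine (overflow 16)
  25÷4 = 6 each, +1 to first 1
Round 4: Briarlake=22 Dunmere=18 Elkhorn=27 Ironridge=17 → close Elkhorn (overflow 18)
  27÷3 = 9 each, +1 to first 0
Round 5: Briarlake=31 Dunmere=27 Ironridge=26 → close Briarlake (overflow 19)
  31÷2 = 15 each, +1 to first 1
Round 6: Dunmere=43 Ironridge=41 → close Dunmere (overflow 32)
  43÷1 = 43 each, +1 to first 0

Closure order: Juniper, Greywater, Hollowpine, Elkhorn, Briarlake, Dunmere
Last habitat: Ironridge with 84 animals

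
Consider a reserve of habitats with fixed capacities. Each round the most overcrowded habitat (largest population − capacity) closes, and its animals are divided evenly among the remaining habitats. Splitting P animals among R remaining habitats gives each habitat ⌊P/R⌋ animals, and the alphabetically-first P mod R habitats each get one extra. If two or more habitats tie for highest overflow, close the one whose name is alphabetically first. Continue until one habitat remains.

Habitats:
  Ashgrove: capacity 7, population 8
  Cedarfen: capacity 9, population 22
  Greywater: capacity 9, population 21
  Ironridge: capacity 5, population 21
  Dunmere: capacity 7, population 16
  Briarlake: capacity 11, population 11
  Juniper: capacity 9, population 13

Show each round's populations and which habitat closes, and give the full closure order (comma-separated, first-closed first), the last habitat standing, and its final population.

Round 1: Ashgrove=8 Briarlake=11 Cedarfen=22 Dunmere=16 Greywater=21 Ironridge=21 Juniper=13 → close Ironridge (overflow 16)
  21÷6 = 3 each, +1 to first 3
Round 2: Ashgrove=12 Briarlake=15 Cedarfen=26 Dunmere=19 Greywater=24 Juniper=16 → close Cedarfen (overflow 17)
  26÷5 = 5 each, +1 to first 1
Round 3: Ashgrove=18 Briarlake=20 Dunmere=24 Greywater=29 Juniper=21 → close Greywater (overflow 20)
  29÷4 = 7 each, +1 to first 1
Round 4: Ashgrove=26 Briarlake=27 Dunmere=31 Juniper=28 → close Dunmere (overflow 24)
  31÷3 = 10 each, +1 to first 1
Round 5: Ashgrove=37 Briarlake=37 Juniper=38 → close Ashgrove (overflow 30)
  37÷2 = 18 each, +1 to first 1
Round 6: Briarlake=56 Juniper=56 → close Juniper (overflow 47)
  56÷1 = 56 each, +1 to first 0

Closure order: Ironridge, Cedarfen, Greywater, Dunmere, Ashgrove, Juniper
Last habitat: Briarlake with 112 animals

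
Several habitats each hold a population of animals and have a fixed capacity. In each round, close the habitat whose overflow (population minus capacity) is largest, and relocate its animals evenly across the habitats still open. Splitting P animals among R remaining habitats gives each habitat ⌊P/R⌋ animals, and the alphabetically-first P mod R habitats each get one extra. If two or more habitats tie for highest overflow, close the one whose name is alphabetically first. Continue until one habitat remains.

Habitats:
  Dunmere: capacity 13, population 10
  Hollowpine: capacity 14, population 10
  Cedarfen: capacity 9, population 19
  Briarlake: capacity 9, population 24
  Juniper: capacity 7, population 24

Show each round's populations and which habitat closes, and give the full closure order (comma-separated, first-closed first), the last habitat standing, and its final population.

Round 1: Briarlake=24 Cedarfen=19 Dunmere=10 Hollowpine=10 Juniper=24 → close Juniper (overflow 17)
  24÷4 = 6 each, +1 to first 0
Round 2: Briarlake=30 Cedarfen=25 Dunmere=16 Hollowpine=16 → close Briarlake (overflow 21)
  30÷3 = 10 each, +1 to first 0
Round 3: Cedarfen=35 Dunmere=26 Hollowpine=26 → close Cedarfen (overflow 26)
  35÷2 = 17 each, +1 to first 1
Round 4: Dunmere=44 Hollowpine=43 → close Dunmere (overflow 31)
  44÷1 = 44 each, +1 to first 0

Closure order: Juniper, Briarlake, Cedarfen, Dunmere
Last habitat: Hollowpine with 87 animals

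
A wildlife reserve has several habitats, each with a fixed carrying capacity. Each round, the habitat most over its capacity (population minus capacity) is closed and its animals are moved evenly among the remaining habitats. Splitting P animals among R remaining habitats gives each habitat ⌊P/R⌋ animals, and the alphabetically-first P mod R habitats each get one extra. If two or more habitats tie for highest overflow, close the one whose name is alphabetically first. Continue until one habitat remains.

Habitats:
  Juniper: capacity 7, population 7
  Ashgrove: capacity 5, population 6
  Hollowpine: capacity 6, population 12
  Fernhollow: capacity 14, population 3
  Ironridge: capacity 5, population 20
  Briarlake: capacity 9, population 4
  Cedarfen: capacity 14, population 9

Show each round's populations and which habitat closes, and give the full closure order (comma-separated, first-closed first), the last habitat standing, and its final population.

Closure order: Ironridge, Hollowpine, Ashgrove, Juniper, Briarlake, Cedarfen
Last habitat: Fernhollow with 61 animals

Round 1: Ashgrove=6 Briarlake=4 Cedarfen=9 Fernhollow=3 Hollowpine=12 Ironridge=20 Juniper=7 → close Ironridge (overflow 15)
  20÷6 = 3 each, +1 to first 2
Round 2: Ashgrove=10 Briarlake=8 Cedarfen=12 Fernhollow=6 Hollowpine=15 Juniper=10 → close Hollowpine (overflow 9)
  15÷5 = 3 each, +1 to first 0
Round 3: Ashgrove=13 Briarlake=11 Cedarfen=15 Fernhollow=9 Juniper=13 → close Ashgrove (overflow 8)
  13÷4 = 3 each, +1 to first 1
Round 4: Briarlake=15 Cedarfen=18 Fernhollow=12 Juniper=16 → close Juniper (overflow 9)
  16÷3 = 5 each, +1 to first 1
Round 5: Briarlake=21 Cedarfen=23 Fernhollow=17 → close Briarlake (overflow 12)
  21÷2 = 10 each, +1 to first 1
Round 6: Cedarfen=34 Fernhollow=27 → close Cedarfen (overflow 20)
  34÷1 = 34 each, +1 to first 0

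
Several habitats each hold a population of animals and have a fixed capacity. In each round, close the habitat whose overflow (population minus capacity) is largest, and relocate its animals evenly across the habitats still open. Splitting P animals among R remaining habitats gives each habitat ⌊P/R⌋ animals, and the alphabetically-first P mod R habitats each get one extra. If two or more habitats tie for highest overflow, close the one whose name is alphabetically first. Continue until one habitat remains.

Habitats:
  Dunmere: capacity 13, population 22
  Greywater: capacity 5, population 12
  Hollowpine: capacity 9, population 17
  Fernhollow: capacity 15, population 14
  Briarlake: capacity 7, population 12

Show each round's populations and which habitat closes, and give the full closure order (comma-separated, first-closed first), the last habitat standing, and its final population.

Round 1: Briarlake=12 Dunmere=22 Fernhollow=14 Greywater=12 Hollowpine=17 → close Dunmere (overflow 9)
  22÷4 = 5 each, +1 to first 2
Round 2: Briarlake=18 Fernhollow=20 Greywater=17 Hollowpine=22 → close Hollowpine (overflow 13)
  22÷3 = 7 each, +1 to first 1
Round 3: Briarlake=26 Fernhollow=27 Greywater=24 → close Briarlake (overflow 19)
  26÷2 = 13 each, +1 to first 0
Round 4: Fernhollow=40 Greywater=37 → close Greywater (overflow 32)
  37÷1 = 37 each, +1 to first 0

Closure order: Dunmere, Hollowpine, Briarlake, Greywater
Last habitat: Fernhollow with 77 animals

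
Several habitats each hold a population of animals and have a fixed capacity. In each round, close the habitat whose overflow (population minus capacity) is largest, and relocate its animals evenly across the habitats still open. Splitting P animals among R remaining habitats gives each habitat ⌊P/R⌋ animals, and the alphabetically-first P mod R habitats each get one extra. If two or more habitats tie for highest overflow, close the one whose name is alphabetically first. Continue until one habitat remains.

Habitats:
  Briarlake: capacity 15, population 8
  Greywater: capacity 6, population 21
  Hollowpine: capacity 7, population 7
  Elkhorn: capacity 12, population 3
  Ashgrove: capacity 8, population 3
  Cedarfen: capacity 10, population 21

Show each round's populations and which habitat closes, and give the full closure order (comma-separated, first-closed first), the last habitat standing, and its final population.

Round 1: Ashgrove=3 Briarlake=8 Cedarfen=21 Elkhorn=3 Greywater=21 Hollowpine=7 → close Greywater (overflow 15)
  21÷5 = 4 each, +1 to first 1
Round 2: Ashgrove=8 Briarlake=12 Cedarfen=25 Elkhorn=7 Hollowpine=11 → close Cedarfen (overflow 15)
  25÷4 = 6 each, +1 to first 1
Round 3: Ashgrove=15 Briarlake=18 Elkhorn=13 Hollowpine=17 → close Hollowpine (overflow 10)
  17÷3 = 5 each, +1 to first 2
Round 4: Ashgrove=21 Briarlake=24 Elkhorn=18 → close Ashgrove (overflow 13)
  21÷2 = 10 each, +1 to first 1
Round 5: Briarlake=35 Elkhorn=28 → close Briarlake (overflow 20)
  35÷1 = 35 each, +1 to first 0

Closure order: Greywater, Cedarfen, Hollowpine, Ashgrove, Briarlake
Last habitat: Elkhorn with 63 animals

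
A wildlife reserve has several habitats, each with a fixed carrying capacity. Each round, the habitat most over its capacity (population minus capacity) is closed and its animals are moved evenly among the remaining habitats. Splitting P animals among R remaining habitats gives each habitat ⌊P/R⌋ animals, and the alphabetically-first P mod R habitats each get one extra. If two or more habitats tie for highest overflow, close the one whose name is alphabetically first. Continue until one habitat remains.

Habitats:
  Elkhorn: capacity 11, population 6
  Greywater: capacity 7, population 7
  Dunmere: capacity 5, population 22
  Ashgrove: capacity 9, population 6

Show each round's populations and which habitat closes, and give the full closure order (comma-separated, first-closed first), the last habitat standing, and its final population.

Round 1: Ashgrove=6 Dunmere=22 Elkhorn=6 Greywater=7 → close Dunmere (overflow 17)
  22÷3 = 7 each, +1 to first 1
Round 2: Ashgrove=14 Elkhorn=13 Greywater=14 → close Greywater (overflow 7)
  14÷2 = 7 each, +1 to first 0
Round 3: Ashgrove=21 Elkhorn=20 → close Ashgrove (overflow 12)
  21÷1 = 21 each, +1 to first 0

Closure order: Dunmere, Greywater, Ashgrove
Last habitat: Elkhorn with 41 animals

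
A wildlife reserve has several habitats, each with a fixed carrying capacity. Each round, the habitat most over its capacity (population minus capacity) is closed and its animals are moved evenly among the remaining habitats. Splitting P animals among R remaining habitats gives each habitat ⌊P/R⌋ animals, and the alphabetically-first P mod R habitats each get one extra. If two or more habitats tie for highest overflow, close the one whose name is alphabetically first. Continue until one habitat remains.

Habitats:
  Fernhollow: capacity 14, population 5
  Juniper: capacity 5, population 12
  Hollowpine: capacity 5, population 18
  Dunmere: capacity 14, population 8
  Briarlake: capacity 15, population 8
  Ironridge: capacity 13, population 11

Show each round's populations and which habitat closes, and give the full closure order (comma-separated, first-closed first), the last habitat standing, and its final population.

Closure order: Hollowpine, Juniper, Ironridge, Dunmere, Briarlake
Last habitat: Fernhollow with 62 animals

Round 1: Briarlake=8 Dunmere=8 Fernhollow=5 Hollowpine=18 Ironridge=11 Juniper=12 → close Hollowpine (overflow 13)
  18÷5 = 3 each, +1 to first 3
Round 2: Briarlake=12 Dunmere=12 Fernhollow=9 Ironridge=14 Juniper=15 → close Juniper (overflow 10)
  15÷4 = 3 each, +1 to first 3
Round 3: Briarlake=16 Dunmere=16 Fernhollow=13 Ironridge=17 → close Ironridge (overflow 4)
  17÷3 = 5 each, +1 to first 2
Round 4: Briarlake=22 Dunmere=22 Fernhollow=18 → close Dunmere (overflow 8)
  22÷2 = 11 each, +1 to first 0
Round 5: Briarlake=33 Fernhollow=29 → close Briarlake (overflow 18)
  33÷1 = 33 each, +1 to first 0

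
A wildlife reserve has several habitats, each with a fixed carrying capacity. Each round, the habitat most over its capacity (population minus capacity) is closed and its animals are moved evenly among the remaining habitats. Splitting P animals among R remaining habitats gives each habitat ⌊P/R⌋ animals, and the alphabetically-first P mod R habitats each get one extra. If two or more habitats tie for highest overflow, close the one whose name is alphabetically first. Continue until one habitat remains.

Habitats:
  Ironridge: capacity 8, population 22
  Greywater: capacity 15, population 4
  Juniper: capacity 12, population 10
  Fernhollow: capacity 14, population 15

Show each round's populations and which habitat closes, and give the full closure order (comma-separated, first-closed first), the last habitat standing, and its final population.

Round 1: Fernhollow=15 Greywater=4 Ironridge=22 Juniper=10 → close Ironridge (overflow 14)
  22÷3 = 7 each, +1 to first 1
Round 2: Fernhollow=23 Greywater=11 Juniper=17 → close Fernhollow (overflow 9)
  23÷2 = 11 each, +1 to first 1
Round 3: Greywater=23 Juniper=28 → close Juniper (overflow 16)
  28÷1 = 28 each, +1 to first 0

Closure order: Ironridge, Fernhollow, Juniper
Last habitat: Greywater with 51 animals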